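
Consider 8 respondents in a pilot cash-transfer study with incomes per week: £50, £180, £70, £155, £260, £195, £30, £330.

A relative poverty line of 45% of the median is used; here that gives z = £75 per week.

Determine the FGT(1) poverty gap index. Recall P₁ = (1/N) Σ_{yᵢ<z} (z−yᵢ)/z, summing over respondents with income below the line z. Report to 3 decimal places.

Below z: £30, £50, £70 (q = 3 of N = 8).
Relative gaps: (75−30)/75 = 0.6000; (75−50)/75 = 0.3333; (75−70)/75 = 0.0667.
Sum of shortfalls = 1.000000; P₁ averages over all N: 1.000000 / 8 = 0.125.

0.125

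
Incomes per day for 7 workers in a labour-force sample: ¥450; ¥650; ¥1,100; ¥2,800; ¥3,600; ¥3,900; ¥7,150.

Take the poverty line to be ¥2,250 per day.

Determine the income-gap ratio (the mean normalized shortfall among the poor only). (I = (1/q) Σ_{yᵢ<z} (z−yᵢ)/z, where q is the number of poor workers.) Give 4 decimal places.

Incomes under z: ¥450, ¥650, ¥1,100 (q = 3 of N = 7).
Relative gaps: 0.8000, 0.7111, 0.5111; sum = 2.022222.
I averages over the q = 3 poor units only: 2.022222 / 3 = 0.6741.

0.6741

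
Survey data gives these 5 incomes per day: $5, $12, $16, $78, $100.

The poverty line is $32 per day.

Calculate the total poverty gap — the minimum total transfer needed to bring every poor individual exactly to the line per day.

$63

Below the line: $5, $12, $16 (q = 3 of N = 5).
Individual gaps: 32−5 = 27; 32−12 = 20; 32−16 = 16.
Aggregate gap = $63.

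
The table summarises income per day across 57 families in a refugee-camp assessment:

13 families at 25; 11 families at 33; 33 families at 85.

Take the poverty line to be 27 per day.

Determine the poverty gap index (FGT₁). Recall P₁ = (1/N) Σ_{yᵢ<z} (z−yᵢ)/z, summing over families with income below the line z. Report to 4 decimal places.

0.0169

Incomes under z: 13×25 (q = 13 of N = 57).
Relative gaps: (27−25)/27 = 0.0741 (×13).
Σ = 0.962963. Dividing by the full population N = 57 gives P₁ = 0.0169.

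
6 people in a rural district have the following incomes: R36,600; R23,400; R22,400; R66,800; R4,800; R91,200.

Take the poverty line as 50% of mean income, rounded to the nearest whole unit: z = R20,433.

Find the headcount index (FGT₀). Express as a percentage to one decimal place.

16.7%

1 of the 6 people have income below R20,433.
H = 1/6 = 16.7%.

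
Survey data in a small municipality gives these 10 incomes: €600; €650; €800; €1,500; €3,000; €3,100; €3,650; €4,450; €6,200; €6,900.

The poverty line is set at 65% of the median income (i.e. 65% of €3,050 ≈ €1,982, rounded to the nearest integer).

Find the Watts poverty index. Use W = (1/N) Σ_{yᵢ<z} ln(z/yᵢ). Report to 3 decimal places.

Poor units: €600, €650, €800, €1,500 (q = 4 of N = 10).
Log shortfalls: ln(1982/600) = 1.1949; ln(1982/650) = 1.1149; ln(1982/800) = 0.9072; ln(1982/1500) = 0.2786.
W = 3.495713 / 10 = 0.350.

0.350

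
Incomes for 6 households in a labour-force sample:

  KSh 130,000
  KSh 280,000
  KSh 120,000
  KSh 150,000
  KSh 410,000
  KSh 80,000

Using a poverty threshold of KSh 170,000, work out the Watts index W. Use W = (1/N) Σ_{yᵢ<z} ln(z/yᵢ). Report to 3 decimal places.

Poor units: KSh 80,000, KSh 120,000, KSh 130,000, KSh 150,000 (q = 4 of N = 6).
Log gaps: ln(170000/80000) = 0.7538; ln(170000/120000) = 0.3483; ln(170000/130000) = 0.2683; ln(170000/150000) = 0.1252.
W = 1.495506 / 6 = 0.249.

0.249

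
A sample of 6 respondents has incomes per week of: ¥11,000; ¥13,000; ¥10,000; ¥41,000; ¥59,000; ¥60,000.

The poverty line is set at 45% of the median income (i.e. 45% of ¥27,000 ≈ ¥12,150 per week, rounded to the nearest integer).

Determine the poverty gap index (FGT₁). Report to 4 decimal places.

0.0453

Poor units: ¥10,000, ¥11,000 (q = 2 of N = 6).
Relative gaps: (12150−10000)/12150 = 0.1770; (12150−11000)/12150 = 0.0947.
Σ = 0.271605. Dividing by the full population N = 6 gives P₁ = 0.0453.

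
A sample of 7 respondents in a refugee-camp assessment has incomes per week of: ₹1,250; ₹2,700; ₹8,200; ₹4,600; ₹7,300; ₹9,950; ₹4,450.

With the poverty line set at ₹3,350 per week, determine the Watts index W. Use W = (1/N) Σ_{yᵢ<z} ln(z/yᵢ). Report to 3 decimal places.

0.172

Poor units: ₹1,250, ₹2,700 (q = 2 of N = 7).
ln(z/y) terms: ln(3350/1250) = 0.9858; ln(3350/2700) = 0.2157.
W = 1.201525 / 7 = 0.172.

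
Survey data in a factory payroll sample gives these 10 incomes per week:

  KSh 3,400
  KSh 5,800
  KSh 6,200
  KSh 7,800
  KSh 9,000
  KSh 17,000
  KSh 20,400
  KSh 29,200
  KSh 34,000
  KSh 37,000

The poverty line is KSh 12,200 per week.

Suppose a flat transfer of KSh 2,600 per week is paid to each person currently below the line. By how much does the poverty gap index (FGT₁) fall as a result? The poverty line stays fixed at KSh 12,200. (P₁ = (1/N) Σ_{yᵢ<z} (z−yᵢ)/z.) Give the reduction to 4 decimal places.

0.1066

Before: below the line — KSh 3,400, KSh 5,800, KSh 6,200, KSh 7,800, KSh 9,000; poverty gap index (FGT₁) = 0.236066.
After the KSh 2,600 transfer: below the line — KSh 6,000, KSh 8,400, KSh 8,800, KSh 10,400, KSh 11,600; poverty gap index (FGT₁) = 0.129508.
Reduction = 0.236066 − 0.129508 = 0.1066.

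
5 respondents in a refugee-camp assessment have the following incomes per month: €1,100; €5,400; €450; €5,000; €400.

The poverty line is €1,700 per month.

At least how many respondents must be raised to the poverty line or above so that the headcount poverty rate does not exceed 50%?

Currently q = 3 of N = 5 are below the line (H = 0.600).
A headcount ratio of at most 50% allows at most ⌊0.50 × 5⌋ = 2 poor respondents.
So at least 3 − 2 = 1 must be lifted.

1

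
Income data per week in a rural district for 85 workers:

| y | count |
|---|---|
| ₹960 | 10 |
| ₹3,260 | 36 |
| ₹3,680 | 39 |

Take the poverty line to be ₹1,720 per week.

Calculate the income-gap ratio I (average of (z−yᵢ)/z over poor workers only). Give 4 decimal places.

0.4419

Incomes under z: 10×₹960 (q = 10 of N = 85).
Shortfall ratios (z−y)/z: 0.4419 (×10); sum = 4.418605.
I averages over the q = 10 poor units only: 4.418605 / 10 = 0.4419.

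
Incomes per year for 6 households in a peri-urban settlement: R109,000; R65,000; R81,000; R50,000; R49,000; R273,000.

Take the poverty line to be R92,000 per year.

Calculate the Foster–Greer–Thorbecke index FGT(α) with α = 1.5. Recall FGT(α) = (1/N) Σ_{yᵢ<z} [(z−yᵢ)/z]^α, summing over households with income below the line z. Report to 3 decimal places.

0.138

Poor units: R49,000, R50,000, R65,000, R81,000 (q = 4 of N = 6).
Relative gaps: (92000−49000)/92000 = 0.4674; (92000−50000)/92000 = 0.4565; (92000−65000)/92000 = 0.2935; (92000−81000)/92000 = 0.1196.
Raised to α = 1.5: 0.31954; 0.30846; 0.15899; 0.04134.
Sum = 0.828323; FGT(1.5) = 0.828323 / 6 = 0.138.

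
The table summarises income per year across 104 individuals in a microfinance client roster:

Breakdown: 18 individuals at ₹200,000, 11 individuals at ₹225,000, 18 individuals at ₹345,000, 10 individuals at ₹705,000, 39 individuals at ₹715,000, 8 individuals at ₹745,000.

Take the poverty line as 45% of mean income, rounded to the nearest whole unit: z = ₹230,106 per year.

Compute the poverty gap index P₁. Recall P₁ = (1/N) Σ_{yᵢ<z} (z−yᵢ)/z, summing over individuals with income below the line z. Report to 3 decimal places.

Below z: 18×₹200,000, 11×₹225,000 (q = 29 of N = 104).
Shortfall ratios: (230106−200000)/230106 = 0.1308 (×18); (230106−225000)/230106 = 0.0222 (×11).
Σ = 2.599124. Dividing by the full population N = 104 gives P₁ = 0.025.

0.025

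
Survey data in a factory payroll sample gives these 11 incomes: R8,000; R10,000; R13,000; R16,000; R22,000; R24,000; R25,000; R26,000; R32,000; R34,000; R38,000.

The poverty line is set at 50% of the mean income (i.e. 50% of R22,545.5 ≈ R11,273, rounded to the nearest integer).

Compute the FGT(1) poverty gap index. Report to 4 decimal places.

Below the line: R8,000, R10,000 (q = 2 of N = 11).
Relative gaps: (11273−8000)/11273 = 0.2903; (11273−10000)/11273 = 0.1129.
Σ = 0.403264. Dividing by the full population N = 11 gives P₁ = 0.0367.

0.0367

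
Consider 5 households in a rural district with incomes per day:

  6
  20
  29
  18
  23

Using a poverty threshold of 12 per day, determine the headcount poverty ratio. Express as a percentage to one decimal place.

1 of the 5 households have income below 12.
H = 1/5 = 20.0%.

20.0%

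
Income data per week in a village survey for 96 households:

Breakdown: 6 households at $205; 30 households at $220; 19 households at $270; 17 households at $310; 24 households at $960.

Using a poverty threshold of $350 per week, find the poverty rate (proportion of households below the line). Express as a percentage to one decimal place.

75.0%

72 of the 96 households have income below $350.
H = 72/96 = 75.0%.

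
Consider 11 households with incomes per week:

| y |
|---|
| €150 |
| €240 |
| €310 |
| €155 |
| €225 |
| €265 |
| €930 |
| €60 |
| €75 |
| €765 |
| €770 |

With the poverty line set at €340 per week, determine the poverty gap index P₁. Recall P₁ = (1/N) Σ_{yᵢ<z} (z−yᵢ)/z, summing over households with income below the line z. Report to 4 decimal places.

Below z: €60, €75, €150, €155, €225, €240, €265, €310 (q = 8 of N = 11).
Shortfall ratios: (340−60)/340 = 0.8235; (340−75)/340 = 0.7794; (340−150)/340 = 0.5588; (340−155)/340 = 0.5441; (340−225)/340 = 0.3382; (340−240)/340 = 0.2941; (340−265)/340 = 0.2206; (340−310)/340 = 0.0882.
Σ = 3.647059. Dividing by the full population N = 11 gives P₁ = 0.3316.

0.3316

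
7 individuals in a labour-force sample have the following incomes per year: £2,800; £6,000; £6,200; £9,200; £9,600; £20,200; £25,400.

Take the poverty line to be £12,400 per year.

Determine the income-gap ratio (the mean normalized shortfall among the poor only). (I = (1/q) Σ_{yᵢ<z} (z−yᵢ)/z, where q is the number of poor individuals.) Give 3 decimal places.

Poor units: £2,800, £6,000, £6,200, £9,200, £9,600 (q = 5 of N = 7).
Shortfall ratios (z−y)/z: 0.7742, 0.5161, 0.5000, 0.2581, 0.2258; sum = 2.274194.
The income-gap ratio divides by q (the poor only): 2.274194 / 5 = 0.455.

0.455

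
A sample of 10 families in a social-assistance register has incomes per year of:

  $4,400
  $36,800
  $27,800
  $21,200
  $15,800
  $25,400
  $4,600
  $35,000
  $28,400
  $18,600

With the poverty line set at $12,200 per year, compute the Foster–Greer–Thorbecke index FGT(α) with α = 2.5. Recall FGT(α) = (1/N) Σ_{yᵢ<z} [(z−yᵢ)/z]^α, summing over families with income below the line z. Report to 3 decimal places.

Incomes under z: $4,400, $4,600 (q = 2 of N = 10).
Normalized shortfalls: (12200−4400)/12200 = 0.6393; (12200−4600)/12200 = 0.6230.
Raised to α = 2.5: 0.32684; 0.30629.
Sum = 0.633132; FGT(2.5) = 0.633132 / 10 = 0.063.

0.063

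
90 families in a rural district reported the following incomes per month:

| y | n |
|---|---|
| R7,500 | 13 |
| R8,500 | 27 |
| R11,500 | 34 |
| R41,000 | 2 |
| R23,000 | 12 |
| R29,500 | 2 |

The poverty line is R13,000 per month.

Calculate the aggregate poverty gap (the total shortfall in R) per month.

R244,000

Poor units: 13×R7,500, 27×R8,500, 34×R11,500 (q = 74 of N = 90).
Individual gaps: 13×(13000−7500) = 71500; 27×(13000−8500) = 121500; 34×(13000−11500) = 51000.
Aggregate gap = R244,000.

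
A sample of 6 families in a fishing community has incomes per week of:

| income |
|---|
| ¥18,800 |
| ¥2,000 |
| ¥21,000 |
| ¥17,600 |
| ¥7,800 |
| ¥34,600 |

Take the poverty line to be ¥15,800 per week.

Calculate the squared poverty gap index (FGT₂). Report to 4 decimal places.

Below the line: ¥2,000, ¥7,800 (q = 2 of N = 6).
Relative gaps: (15800−2000)/15800 = 0.8734; (15800−7800)/15800 = 0.5063.
Squared: 0.7629; 0.2564.
Sum = 1.019228; P₂ = 1.019228 / 6 = 0.1699.

0.1699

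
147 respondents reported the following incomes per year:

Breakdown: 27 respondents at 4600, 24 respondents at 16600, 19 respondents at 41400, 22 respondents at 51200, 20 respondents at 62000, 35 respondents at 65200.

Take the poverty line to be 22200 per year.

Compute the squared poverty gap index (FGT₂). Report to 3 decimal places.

Poor units: 27×4600, 24×16600 (q = 51 of N = 147).
Shortfall ratios: (22200−4600)/22200 = 0.7928 (×27); (22200−16600)/22200 = 0.2523 (×24).
Squared: 0.6285 (×27); 0.0636 (×24).
Sum = 18.497200; P₂ = 18.497200 / 147 = 0.126.

0.126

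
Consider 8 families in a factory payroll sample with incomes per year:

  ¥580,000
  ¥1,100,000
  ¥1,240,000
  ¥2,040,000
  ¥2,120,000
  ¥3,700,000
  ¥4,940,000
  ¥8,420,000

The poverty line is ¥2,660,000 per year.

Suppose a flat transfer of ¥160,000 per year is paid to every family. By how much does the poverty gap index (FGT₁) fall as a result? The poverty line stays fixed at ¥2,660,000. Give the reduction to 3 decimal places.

0.038

Before: below the line — ¥580,000, ¥1,100,000, ¥1,240,000, ¥2,040,000, ¥2,120,000; poverty gap index (FGT₁) = 0.29229.
After the ¥160,000 transfer: below the line — ¥740,000, ¥1,260,000, ¥1,400,000, ¥2,200,000, ¥2,280,000; poverty gap index (FGT₁) = 0.25470.
Reduction = 0.29229 − 0.25470 = 0.038.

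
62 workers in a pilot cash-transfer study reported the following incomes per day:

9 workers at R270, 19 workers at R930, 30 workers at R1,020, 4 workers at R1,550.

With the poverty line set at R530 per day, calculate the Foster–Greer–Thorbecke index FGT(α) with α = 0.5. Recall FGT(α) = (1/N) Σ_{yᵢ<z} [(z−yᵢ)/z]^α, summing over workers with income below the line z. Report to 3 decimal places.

Below z: 9×R270 (q = 9 of N = 62).
Gap ratios (z−y)/z: (530−270)/530 = 0.4906 (×9).
Raised to α = 0.5: 0.70040 (×9).
Sum = 6.303638; FGT(0.5) = 6.303638 / 62 = 0.102.

0.102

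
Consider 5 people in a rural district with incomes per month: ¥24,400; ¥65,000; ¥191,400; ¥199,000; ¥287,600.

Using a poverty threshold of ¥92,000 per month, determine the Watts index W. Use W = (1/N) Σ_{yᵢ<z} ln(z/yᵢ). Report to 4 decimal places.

Below z: ¥24,400, ¥65,000 (q = 2 of N = 5).
ln(z/y) terms: ln(92000/24400) = 1.3272; ln(92000/65000) = 0.3474.
W = 1.674607 / 5 = 0.3349.

0.3349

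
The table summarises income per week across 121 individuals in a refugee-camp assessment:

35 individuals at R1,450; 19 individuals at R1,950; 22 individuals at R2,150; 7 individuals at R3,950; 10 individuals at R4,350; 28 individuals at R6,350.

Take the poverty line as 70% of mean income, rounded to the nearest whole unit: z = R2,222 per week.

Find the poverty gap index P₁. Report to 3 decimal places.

Incomes under z: 35×R1,450, 19×R1,950, 22×R2,150 (q = 76 of N = 121).
Normalized shortfalls: (2222−1450)/2222 = 0.3474 (×35); (2222−1950)/2222 = 0.1224 (×19); (2222−2150)/2222 = 0.0324 (×22).
Sum of shortfalls = 15.198920; P₁ averages over all N: 15.198920 / 121 = 0.126.

0.126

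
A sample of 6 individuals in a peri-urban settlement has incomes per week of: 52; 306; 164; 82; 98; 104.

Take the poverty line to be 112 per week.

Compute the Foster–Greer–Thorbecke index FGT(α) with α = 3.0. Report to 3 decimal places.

0.029

Poor units: 52, 82, 98, 104 (q = 4 of N = 6).
Relative gaps: (112−52)/112 = 0.5357; (112−82)/112 = 0.2679; (112−98)/112 = 0.1250; (112−104)/112 = 0.0714.
Raised to α = 3.0: 0.15374; 0.01922; 0.00195; 0.00036.
Sum = 0.175280; FGT(3.0) = 0.175280 / 6 = 0.029.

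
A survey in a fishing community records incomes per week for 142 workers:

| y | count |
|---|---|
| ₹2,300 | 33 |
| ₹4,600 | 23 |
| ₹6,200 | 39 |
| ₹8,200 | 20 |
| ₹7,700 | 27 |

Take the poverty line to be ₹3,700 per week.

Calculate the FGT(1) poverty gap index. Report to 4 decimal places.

Incomes under z: 33×₹2,300 (q = 33 of N = 142).
Gap ratios (z−y)/z: (3700−2300)/3700 = 0.3784 (×33).
Σ = 12.486486. Dividing by the full population N = 142 gives P₁ = 0.0879.

0.0879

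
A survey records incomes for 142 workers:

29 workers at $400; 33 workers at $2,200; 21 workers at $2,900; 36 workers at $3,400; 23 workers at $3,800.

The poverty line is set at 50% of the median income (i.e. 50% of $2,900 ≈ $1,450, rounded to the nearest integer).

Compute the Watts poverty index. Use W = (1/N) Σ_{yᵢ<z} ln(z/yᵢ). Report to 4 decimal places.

0.2630

Below z: 29×$400 (q = 29 of N = 142).
ln(z/y) terms: ln(1450/400) = 1.2879 (×29).
W = 37.347774 / 142 = 0.2630.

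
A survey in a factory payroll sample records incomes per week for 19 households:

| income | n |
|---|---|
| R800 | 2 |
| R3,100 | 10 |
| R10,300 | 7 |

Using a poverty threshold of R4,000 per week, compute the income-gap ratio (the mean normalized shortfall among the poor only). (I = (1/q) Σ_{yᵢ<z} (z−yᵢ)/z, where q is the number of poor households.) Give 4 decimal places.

Incomes under z: 2×R800, 10×R3,100 (q = 12 of N = 19).
Shortfall ratios (z−y)/z: 0.8000 (×2), 0.2250 (×10); sum = 3.850000.
The income-gap ratio divides by q (the poor only): 3.850000 / 12 = 0.3208.

0.3208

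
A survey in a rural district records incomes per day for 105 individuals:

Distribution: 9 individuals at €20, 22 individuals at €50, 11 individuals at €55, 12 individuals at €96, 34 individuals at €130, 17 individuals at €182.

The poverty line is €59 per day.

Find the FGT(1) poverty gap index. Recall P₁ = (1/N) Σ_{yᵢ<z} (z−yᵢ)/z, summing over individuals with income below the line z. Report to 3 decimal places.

0.096

Below z: 9×€20, 22×€50, 11×€55 (q = 42 of N = 105).
Gap ratios (z−y)/z: (59−20)/59 = 0.6610 (×9); (59−50)/59 = 0.1525 (×22); (59−55)/59 = 0.0678 (×11).
Sum of shortfalls = 10.050847; P₁ averages over all N: 10.050847 / 105 = 0.096.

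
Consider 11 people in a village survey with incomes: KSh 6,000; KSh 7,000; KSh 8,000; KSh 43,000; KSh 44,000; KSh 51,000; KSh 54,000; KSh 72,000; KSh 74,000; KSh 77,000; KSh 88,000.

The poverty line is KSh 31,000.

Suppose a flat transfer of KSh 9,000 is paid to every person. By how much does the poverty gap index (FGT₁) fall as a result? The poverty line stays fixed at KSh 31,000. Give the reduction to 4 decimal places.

Before: below the line — KSh 6,000, KSh 7,000, KSh 8,000; poverty gap index (FGT₁) = 0.211144.
After the KSh 9,000 transfer: below the line — KSh 15,000, KSh 16,000, KSh 17,000; poverty gap index (FGT₁) = 0.131965.
Reduction = 0.211144 − 0.131965 = 0.0792.

0.0792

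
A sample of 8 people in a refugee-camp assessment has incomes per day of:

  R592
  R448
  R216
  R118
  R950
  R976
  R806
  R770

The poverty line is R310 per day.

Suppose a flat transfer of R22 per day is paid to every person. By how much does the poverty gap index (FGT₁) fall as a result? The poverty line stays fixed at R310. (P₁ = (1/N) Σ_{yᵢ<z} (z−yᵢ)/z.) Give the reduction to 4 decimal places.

Before: below the line — R118, R216; poverty gap index (FGT₁) = 0.115323.
After the R22 transfer: below the line — R140, R238; poverty gap index (FGT₁) = 0.097581.
Reduction = 0.115323 − 0.097581 = 0.0177.

0.0177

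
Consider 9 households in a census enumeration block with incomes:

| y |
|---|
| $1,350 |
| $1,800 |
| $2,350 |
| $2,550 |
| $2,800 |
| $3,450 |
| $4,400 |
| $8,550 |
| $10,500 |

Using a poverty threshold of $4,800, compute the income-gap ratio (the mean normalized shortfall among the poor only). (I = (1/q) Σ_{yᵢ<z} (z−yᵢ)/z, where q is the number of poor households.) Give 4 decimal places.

Below the line: $1,350, $1,800, $2,350, $2,550, $2,800, $3,450, $4,400 (q = 7 of N = 9).
Relative gaps: 0.7188, 0.6250, 0.5104, 0.4688, 0.4167, 0.2812, 0.0833; sum = 3.104167.
The income-gap ratio divides by q (the poor only): 3.104167 / 7 = 0.4435.

0.4435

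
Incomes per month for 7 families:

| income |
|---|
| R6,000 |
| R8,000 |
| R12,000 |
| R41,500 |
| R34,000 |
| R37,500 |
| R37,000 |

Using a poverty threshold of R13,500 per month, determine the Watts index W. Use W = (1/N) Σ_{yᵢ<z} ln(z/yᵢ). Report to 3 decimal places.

0.207

Below the line: R6,000, R8,000, R12,000 (q = 3 of N = 7).
ln(z/y) terms: ln(13500/6000) = 0.8109; ln(13500/8000) = 0.5232; ln(13500/12000) = 0.1178.
W = 1.451961 / 7 = 0.207.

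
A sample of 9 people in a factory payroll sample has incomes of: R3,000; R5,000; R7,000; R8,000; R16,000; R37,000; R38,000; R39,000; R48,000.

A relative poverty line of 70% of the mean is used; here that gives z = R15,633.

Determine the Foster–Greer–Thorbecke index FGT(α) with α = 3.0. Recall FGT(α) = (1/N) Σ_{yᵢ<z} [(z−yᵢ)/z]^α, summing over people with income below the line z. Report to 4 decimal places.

0.1252

Poor units: R3,000, R5,000, R7,000, R8,000 (q = 4 of N = 9).
Relative gaps: (15633−3000)/15633 = 0.8081; (15633−5000)/15633 = 0.6802; (15633−7000)/15633 = 0.5522; (15633−8000)/15633 = 0.4883.
Raised to α = 3.0: 0.52771; 0.31466; 0.16841; 0.11640.
Sum = 1.127174; FGT(3.0) = 1.127174 / 9 = 0.1252.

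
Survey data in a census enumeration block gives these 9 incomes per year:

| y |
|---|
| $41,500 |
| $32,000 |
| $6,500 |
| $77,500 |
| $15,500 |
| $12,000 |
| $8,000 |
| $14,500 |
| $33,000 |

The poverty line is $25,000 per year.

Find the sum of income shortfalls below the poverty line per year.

Below the line: $6,500, $8,000, $12,000, $14,500, $15,500 (q = 5 of N = 9).
Individual gaps: 25000−6500 = 18500; 25000−8000 = 17000; 25000−12000 = 13000; 25000−14500 = 10500; 25000−15500 = 9500.
Aggregate gap = $68,500.

$68,500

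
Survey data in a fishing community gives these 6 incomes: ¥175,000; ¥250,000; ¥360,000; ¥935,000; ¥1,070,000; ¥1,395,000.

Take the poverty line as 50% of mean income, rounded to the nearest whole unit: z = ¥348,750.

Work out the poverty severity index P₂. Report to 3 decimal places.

Poor units: ¥175,000, ¥250,000 (q = 2 of N = 6).
Normalized shortfalls: (348750−175000)/348750 = 0.4982; (348750−250000)/348750 = 0.2832.
Squared: 0.2482; 0.0802.
Sum = 0.328387; P₂ = 0.328387 / 6 = 0.055.

0.055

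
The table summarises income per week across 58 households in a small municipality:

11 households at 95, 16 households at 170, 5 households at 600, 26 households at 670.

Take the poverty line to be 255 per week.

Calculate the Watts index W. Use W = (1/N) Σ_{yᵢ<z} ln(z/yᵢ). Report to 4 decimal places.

0.2991

Below z: 11×95, 16×170 (q = 27 of N = 58).
Log shortfalls: ln(255/95) = 0.9874 (×11); ln(255/170) = 0.4055 (×16).
W = 17.348695 / 58 = 0.2991.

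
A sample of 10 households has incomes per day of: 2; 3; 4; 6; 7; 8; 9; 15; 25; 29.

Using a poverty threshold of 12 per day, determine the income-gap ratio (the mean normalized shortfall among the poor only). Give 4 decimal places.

Below z: 2, 3, 4, 6, 7, 8, 9 (q = 7 of N = 10).
Relative gaps: 0.8333, 0.7500, 0.6667, 0.5000, 0.4167, 0.3333, 0.2500; sum = 3.750000.
The income-gap ratio divides by q (the poor only): 3.750000 / 7 = 0.5357.

0.5357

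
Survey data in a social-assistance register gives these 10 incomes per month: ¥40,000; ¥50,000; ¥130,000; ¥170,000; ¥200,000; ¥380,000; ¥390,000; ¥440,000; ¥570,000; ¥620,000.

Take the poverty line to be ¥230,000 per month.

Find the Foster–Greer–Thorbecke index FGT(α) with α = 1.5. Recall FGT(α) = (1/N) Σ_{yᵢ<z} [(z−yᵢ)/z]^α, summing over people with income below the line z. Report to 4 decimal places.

0.1910

Below the line: ¥40,000, ¥50,000, ¥130,000, ¥170,000, ¥200,000 (q = 5 of N = 10).
Relative gaps: (230000−40000)/230000 = 0.8261; (230000−50000)/230000 = 0.7826; (230000−130000)/230000 = 0.4348; (230000−170000)/230000 = 0.2609; (230000−200000)/230000 = 0.1304.
Raised to α = 1.5: 0.75082; 0.69234; 0.28669; 0.13324; 0.04711.
Sum = 1.910196; FGT(1.5) = 1.910196 / 10 = 0.1910.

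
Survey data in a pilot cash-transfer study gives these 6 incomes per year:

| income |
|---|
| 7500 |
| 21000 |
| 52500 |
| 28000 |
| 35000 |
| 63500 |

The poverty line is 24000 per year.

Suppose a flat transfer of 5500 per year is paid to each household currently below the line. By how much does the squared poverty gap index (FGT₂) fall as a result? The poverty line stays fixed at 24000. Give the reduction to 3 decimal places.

Before: below the line — 7500, 21000; squared poverty gap index (FGT₂) = 0.08138.
After the 5500 transfer: below the line — 13000; squared poverty gap index (FGT₂) = 0.03501.
Reduction = 0.08138 − 0.03501 = 0.046.

0.046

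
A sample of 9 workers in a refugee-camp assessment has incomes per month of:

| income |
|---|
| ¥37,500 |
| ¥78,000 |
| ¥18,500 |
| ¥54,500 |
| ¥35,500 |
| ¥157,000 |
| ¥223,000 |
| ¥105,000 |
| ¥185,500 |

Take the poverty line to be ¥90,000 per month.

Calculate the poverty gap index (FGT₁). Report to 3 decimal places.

Incomes under z: ¥18,500, ¥35,500, ¥37,500, ¥54,500, ¥78,000 (q = 5 of N = 9).
Normalized shortfalls: (90000−18500)/90000 = 0.7944; (90000−35500)/90000 = 0.6056; (90000−37500)/90000 = 0.5833; (90000−54500)/90000 = 0.3944; (90000−78000)/90000 = 0.1333.
Σ = 2.511111. Dividing by the full population N = 9 gives P₁ = 0.279.

0.279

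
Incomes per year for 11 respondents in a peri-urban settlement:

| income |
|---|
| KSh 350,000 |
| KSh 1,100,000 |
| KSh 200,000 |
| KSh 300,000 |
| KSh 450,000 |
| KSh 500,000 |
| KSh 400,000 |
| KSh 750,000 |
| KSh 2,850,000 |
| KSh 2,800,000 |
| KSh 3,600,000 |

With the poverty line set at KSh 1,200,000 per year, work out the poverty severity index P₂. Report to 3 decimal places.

Below z: KSh 200,000, KSh 300,000, KSh 350,000, KSh 400,000, KSh 450,000, KSh 500,000, KSh 750,000, KSh 1,100,000 (q = 8 of N = 11).
Normalized shortfalls: (1200000−200000)/1200000 = 0.8333; (1200000−300000)/1200000 = 0.7500; (1200000−350000)/1200000 = 0.7083; (1200000−400000)/1200000 = 0.6667; (1200000−450000)/1200000 = 0.6250; (1200000−500000)/1200000 = 0.5833; (1200000−750000)/1200000 = 0.3750; (1200000−1100000)/1200000 = 0.0833.
Squared: 0.6944; 0.5625; 0.5017; 0.4444; 0.3906; 0.3403; 0.1406; 0.0069.
Sum = 3.081597; P₂ = 3.081597 / 11 = 0.280.

0.280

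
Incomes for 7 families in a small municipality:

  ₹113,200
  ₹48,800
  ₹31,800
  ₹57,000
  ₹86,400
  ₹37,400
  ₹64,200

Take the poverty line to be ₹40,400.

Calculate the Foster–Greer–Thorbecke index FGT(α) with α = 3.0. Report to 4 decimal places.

Poor units: ₹31,800, ₹37,400 (q = 2 of N = 7).
Gap ratios (z−y)/z: (40400−31800)/40400 = 0.2129; (40400−37400)/40400 = 0.0743.
Raised to α = 3.0: 0.00965; 0.00041.
Sum = 0.010056; FGT(3.0) = 0.010056 / 7 = 0.0014.

0.0014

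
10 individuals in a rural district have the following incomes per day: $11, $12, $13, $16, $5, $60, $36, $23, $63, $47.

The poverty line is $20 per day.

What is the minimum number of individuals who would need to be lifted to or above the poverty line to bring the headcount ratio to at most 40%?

1

5 of the 10 individuals are poor, so H = 5/10 = 0.500.
A headcount ratio of at most 40% allows at most ⌊0.40 × 10⌋ = 4 poor individuals.
So at least 5 − 4 = 1 must be lifted.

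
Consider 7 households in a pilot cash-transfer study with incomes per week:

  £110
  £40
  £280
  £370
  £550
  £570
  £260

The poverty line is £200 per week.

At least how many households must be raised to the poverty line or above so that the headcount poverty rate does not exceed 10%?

2 of the 7 households are poor, so H = 2/7 = 0.286.
A headcount ratio of at most 10% allows at most ⌊0.10 × 7⌋ = 0 poor households.
So at least 2 − 0 = 2 must be lifted.

2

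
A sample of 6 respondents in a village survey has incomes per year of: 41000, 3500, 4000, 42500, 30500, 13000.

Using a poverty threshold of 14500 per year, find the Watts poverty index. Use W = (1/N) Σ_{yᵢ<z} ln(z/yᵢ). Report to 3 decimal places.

0.470

Incomes under z: 3500, 4000, 13000 (q = 3 of N = 6).
Log shortfalls: ln(14500/3500) = 1.4214; ln(14500/4000) = 1.2879; ln(14500/13000) = 0.1092.
W = 2.818439 / 6 = 0.470.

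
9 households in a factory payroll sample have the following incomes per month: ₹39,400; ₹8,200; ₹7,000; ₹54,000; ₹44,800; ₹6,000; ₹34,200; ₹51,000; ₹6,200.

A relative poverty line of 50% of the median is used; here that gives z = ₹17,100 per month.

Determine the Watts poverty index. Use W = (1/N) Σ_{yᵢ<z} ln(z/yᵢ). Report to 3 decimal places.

0.410

Poor units: ₹6,000, ₹6,200, ₹7,000, ₹8,200 (q = 4 of N = 9).
Log gaps: ln(17100/6000) = 1.0473; ln(17100/6200) = 1.0145; ln(17100/7000) = 0.8932; ln(17100/8200) = 0.7349.
W = 3.689961 / 9 = 0.410.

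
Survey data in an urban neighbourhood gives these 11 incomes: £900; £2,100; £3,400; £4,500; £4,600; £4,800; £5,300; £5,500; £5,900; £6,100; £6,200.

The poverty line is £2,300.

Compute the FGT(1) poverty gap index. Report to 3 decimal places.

Below the line: £900, £2,100 (q = 2 of N = 11).
Normalized shortfalls: (2300−900)/2300 = 0.6087; (2300−2100)/2300 = 0.0870.
Σ = 0.695652. Dividing by the full population N = 11 gives P₁ = 0.063.

0.063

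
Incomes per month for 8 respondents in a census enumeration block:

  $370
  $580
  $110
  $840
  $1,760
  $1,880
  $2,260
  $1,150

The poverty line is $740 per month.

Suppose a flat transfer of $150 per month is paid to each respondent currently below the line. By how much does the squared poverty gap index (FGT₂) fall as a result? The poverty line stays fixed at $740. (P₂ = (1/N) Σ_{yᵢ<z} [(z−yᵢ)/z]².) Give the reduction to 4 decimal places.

Before: below the line — $110, $370, $580; squared poverty gap index (FGT₂) = 0.127694.
After the $150 transfer: below the line — $260, $520, $730; squared poverty gap index (FGT₂) = 0.063664.
Reduction = 0.127694 − 0.063664 = 0.0640.

0.0640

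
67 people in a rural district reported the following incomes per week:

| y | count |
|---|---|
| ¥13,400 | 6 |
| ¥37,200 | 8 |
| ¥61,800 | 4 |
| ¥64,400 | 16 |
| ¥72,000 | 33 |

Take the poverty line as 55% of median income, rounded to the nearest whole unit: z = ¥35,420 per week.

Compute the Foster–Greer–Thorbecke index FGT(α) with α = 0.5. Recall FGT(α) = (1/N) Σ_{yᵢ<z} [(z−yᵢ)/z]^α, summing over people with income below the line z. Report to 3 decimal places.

Below z: 6×¥13,400 (q = 6 of N = 67).
Shortfall ratios: (35420−13400)/35420 = 0.6217 (×6).
Raised to α = 0.5: 0.78847 (×6).
Sum = 4.730811; FGT(0.5) = 4.730811 / 67 = 0.071.

0.071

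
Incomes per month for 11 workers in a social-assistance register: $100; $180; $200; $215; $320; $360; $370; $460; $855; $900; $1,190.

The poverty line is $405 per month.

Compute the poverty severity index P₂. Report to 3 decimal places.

Below the line: $100, $180, $200, $215, $320, $360, $370 (q = 7 of N = 11).
Relative gaps: (405−100)/405 = 0.7531; (405−180)/405 = 0.5556; (405−200)/405 = 0.5062; (405−215)/405 = 0.4691; (405−320)/405 = 0.2099; (405−360)/405 = 0.1111; (405−370)/405 = 0.0864.
Squared: 0.5671; 0.3086; 0.2562; 0.2201; 0.0440; 0.0123; 0.0075.
Sum = 1.415943; P₂ = 1.415943 / 11 = 0.129.

0.129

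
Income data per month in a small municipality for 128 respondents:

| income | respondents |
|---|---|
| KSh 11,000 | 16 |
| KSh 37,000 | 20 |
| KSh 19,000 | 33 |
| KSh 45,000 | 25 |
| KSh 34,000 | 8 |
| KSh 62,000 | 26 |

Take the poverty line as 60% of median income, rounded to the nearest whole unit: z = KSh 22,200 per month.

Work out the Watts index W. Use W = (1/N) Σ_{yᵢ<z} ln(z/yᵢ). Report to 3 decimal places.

Below the line: 16×KSh 11,000, 33×KSh 19,000 (q = 49 of N = 128).
Log shortfalls: ln(22200/11000) = 0.7022 (×16); ln(22200/19000) = 0.1557 (×33).
W = 16.371711 / 128 = 0.128.

0.128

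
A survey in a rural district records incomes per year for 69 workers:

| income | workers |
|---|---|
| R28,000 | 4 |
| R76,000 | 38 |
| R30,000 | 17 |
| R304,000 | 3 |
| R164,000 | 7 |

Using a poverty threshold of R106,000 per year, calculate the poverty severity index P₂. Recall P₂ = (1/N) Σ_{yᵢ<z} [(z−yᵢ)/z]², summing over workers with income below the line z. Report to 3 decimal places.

Below the line: 4×R28,000, 17×R30,000, 38×R76,000 (q = 59 of N = 69).
Normalized shortfalls: (106000−28000)/106000 = 0.7358 (×4); (106000−30000)/106000 = 0.7170 (×17); (106000−76000)/106000 = 0.2830 (×38).
Squared: 0.5415 (×4); 0.5141 (×17); 0.0801 (×38).
Sum = 13.948736; P₂ = 13.948736 / 69 = 0.202.

0.202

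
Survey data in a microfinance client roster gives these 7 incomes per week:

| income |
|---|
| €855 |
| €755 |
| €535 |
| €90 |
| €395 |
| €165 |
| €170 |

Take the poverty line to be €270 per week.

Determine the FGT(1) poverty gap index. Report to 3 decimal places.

Incomes under z: €90, €165, €170 (q = 3 of N = 7).
Normalized shortfalls: (270−90)/270 = 0.6667; (270−165)/270 = 0.3889; (270−170)/270 = 0.3704.
Σ = 1.425926. Dividing by the full population N = 7 gives P₁ = 0.204.

0.204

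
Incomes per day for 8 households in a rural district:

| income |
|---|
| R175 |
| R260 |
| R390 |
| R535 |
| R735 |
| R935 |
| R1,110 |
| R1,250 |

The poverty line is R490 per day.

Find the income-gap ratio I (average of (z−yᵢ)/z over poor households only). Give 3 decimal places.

0.439

Below the line: R175, R260, R390 (q = 3 of N = 8).
Shortfall ratios (z−y)/z: 0.6429, 0.4694, 0.2041; sum = 1.316327.
I averages over the q = 3 poor units only: 1.316327 / 3 = 0.439.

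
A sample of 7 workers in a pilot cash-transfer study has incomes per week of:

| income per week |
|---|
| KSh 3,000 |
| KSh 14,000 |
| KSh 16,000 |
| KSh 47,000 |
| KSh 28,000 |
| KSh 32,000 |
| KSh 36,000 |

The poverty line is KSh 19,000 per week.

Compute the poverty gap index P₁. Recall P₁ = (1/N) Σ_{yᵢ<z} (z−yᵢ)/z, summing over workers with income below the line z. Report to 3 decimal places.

0.180

Poor units: KSh 3,000, KSh 14,000, KSh 16,000 (q = 3 of N = 7).
Gap ratios (z−y)/z: (19000−3000)/19000 = 0.8421; (19000−14000)/19000 = 0.2632; (19000−16000)/19000 = 0.1579.
Sum of shortfalls = 1.263158; P₁ averages over all N: 1.263158 / 7 = 0.180.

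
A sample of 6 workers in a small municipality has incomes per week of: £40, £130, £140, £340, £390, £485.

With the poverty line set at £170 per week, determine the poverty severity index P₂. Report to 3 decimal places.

Below z: £40, £130, £140 (q = 3 of N = 6).
Shortfall ratios: (170−40)/170 = 0.7647; (170−130)/170 = 0.2353; (170−140)/170 = 0.1765.
Squared: 0.5848; 0.0554; 0.0311.
Sum = 0.671280; P₂ = 0.671280 / 6 = 0.112.

0.112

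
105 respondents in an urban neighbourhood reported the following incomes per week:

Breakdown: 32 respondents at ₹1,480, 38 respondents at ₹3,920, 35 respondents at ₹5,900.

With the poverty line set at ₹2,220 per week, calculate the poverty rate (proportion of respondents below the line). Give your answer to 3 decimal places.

0.305

32 of the 105 respondents have income below ₹2,220.
H = 32/105 = 0.305.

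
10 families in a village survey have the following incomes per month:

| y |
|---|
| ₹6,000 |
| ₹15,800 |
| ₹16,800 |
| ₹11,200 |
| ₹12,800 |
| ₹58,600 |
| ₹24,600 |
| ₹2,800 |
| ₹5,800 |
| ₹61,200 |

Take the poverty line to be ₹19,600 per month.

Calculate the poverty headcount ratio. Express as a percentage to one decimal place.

7 of the 10 families have income below ₹19,600.
H = 7/10 = 70.0%.

70.0%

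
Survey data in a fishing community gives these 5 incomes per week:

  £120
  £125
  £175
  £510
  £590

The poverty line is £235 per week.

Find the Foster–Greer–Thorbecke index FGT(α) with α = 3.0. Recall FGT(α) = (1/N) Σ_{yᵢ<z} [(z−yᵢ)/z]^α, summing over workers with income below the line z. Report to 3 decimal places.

Poor units: £120, £125, £175 (q = 3 of N = 5).
Relative gaps: (235−120)/235 = 0.4894; (235−125)/235 = 0.4681; (235−175)/235 = 0.2553.
Raised to α = 3.0: 0.11719; 0.10256; 0.01664.
Sum = 0.236393; FGT(3.0) = 0.236393 / 5 = 0.047.

0.047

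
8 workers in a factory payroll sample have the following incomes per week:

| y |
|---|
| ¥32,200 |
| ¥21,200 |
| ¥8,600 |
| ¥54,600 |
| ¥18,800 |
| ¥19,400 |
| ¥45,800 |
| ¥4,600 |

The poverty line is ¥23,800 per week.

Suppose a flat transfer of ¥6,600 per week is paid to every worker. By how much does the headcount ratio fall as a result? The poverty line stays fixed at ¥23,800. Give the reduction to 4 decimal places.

Before: below the line — ¥4,600, ¥8,600, ¥18,800, ¥19,400, ¥21,200; headcount ratio = 0.625000.
After the ¥6,600 transfer: below the line — ¥11,200, ¥15,200; headcount ratio = 0.250000.
Reduction = 0.625000 − 0.250000 = 0.3750.

0.3750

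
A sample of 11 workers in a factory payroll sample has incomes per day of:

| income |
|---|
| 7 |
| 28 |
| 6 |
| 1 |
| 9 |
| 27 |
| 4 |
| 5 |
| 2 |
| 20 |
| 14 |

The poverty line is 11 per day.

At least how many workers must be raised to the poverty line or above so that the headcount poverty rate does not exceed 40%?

3

7 of the 11 workers are poor, so H = 7/11 = 0.636.
A headcount ratio of at most 40% allows at most ⌊0.40 × 11⌋ = 4 poor workers.
So at least 7 − 4 = 3 must be lifted.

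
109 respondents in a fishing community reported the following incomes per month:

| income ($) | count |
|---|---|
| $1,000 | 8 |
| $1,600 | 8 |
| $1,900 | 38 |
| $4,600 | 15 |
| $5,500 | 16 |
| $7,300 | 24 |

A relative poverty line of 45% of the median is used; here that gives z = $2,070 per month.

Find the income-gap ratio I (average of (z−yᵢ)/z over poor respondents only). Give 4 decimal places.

0.1680

Poor units: 8×$1,000, 8×$1,600, 38×$1,900 (q = 54 of N = 109).
Shortfall ratios (z−y)/z: 0.5169 (×8), 0.2271 (×8), 0.0821 (×38); sum = 9.072464.
The income-gap ratio divides by q (the poor only): 9.072464 / 54 = 0.1680.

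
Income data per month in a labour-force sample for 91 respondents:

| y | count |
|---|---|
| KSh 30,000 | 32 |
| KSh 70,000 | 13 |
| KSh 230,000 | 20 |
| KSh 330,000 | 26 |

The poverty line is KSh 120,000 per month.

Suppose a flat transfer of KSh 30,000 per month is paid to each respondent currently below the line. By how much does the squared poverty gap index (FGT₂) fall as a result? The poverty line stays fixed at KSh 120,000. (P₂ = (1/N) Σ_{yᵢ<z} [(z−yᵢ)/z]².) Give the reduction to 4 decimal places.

Before: below the line — 32×KSh 30,000, 13×KSh 70,000; squared poverty gap index (FGT₂) = 0.222604.
After the KSh 30,000 transfer: below the line — 32×KSh 60,000, 13×KSh 100,000; squared poverty gap index (FGT₂) = 0.091880.
Reduction = 0.222604 − 0.091880 = 0.1307.

0.1307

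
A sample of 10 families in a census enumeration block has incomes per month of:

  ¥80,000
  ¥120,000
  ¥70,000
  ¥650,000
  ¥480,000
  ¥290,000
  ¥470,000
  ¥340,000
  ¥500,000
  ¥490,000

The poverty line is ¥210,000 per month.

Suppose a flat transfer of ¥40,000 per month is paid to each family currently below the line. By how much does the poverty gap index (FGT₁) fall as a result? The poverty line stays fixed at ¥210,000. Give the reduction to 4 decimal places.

0.0571

Before: below the line — ¥70,000, ¥80,000, ¥120,000; poverty gap index (FGT₁) = 0.171429.
After the ¥40,000 transfer: below the line — ¥110,000, ¥120,000, ¥160,000; poverty gap index (FGT₁) = 0.114286.
Reduction = 0.171429 − 0.114286 = 0.0571.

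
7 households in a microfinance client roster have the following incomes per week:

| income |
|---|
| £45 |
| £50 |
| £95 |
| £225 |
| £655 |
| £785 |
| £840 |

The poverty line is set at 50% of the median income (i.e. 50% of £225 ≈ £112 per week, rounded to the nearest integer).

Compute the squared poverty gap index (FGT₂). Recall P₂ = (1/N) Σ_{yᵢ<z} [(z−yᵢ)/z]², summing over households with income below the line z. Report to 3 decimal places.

0.098

Below the line: £45, £50, £95 (q = 3 of N = 7).
Shortfall ratios: (112−45)/112 = 0.5982; (112−50)/112 = 0.5536; (112−95)/112 = 0.1518.
Squared: 0.3579; 0.3064; 0.0230.
Sum = 0.687341; P₂ = 0.687341 / 7 = 0.098.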